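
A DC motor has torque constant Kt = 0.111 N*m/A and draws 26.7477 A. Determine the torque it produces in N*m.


tau = Kt * I = 0.111*26.7477 = 2.9690

2.9690 N*m


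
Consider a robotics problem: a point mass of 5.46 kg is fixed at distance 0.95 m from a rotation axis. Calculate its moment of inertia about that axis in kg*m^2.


I = m*r^2 = 5.46*0.95^2 = 4.9276

4.9276 kg*m^2


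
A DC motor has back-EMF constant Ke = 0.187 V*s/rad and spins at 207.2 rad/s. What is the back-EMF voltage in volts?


V_emf = Ke * omega = 0.187*207.2 = 38.7464

38.7464 V


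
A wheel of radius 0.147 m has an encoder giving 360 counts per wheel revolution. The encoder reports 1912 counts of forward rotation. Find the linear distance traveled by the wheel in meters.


revs = 1912/360 = 5.311111
d = revs * 2*pi*r = 5.311111 * 2*pi*0.147 = 4.9055

4.9055 m


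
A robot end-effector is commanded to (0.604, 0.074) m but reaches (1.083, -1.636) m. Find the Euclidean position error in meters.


dx = 1.083 - (0.604) = 0.4790, dy = -1.636 - (0.074) = -1.7100
err = sqrt(0.229441 + 2.924100) = 1.7758

1.7758 m


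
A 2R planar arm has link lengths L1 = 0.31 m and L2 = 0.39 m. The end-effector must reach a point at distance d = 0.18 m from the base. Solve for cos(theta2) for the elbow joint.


cos(th2) = (d^2 - L1^2 - L2^2)/(2*L1*L2) = (0.18^2 - 0.31^2 - 0.39^2)/(2*0.31*0.39) = -0.8925

-0.8925


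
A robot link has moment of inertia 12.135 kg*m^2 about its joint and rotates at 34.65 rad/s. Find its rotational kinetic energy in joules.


KE = (1/2)*I*omega^2 = 0.5*12.135*34.65^2 = 7284.7770

7284.7770 J


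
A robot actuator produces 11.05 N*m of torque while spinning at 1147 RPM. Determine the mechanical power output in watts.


omega = 1147 * 2*pi/60 = 120.113559 rad/s
P = tau * omega = 11.05 * 120.113559 = 1327.2548

1327.2548 W


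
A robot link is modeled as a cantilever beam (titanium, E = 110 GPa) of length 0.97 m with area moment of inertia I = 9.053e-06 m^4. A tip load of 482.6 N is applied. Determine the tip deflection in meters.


delta = F*L^3/(3*E*I) = 482.6*0.97^3/(3*1.100e+11*9.053e-06)
      = 440.4559898/2987490 = 1.4743e-04

1.4743e-04 m


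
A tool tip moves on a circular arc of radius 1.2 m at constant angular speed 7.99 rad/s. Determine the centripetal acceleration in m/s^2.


a_c = omega^2 * r = 7.99^2 * 1.2 = 76.6081

76.6081 m/s^2


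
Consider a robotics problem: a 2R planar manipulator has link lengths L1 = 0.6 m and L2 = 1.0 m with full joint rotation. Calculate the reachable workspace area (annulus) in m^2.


r_max = L1 + L2 = 1.6000, r_min = |L1 - L2| = 0.4000
A = pi*(r_max^2 - r_min^2) = pi*(2.5600 - 0.1600) = 7.5398

7.5398 m^2


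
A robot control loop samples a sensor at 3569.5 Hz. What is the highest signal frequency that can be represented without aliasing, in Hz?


f_max = f_s/2 = 3569.5/2 = 1784.7500

1784.7500 Hz


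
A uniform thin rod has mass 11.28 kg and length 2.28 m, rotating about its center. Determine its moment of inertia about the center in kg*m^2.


I = (1/12)*m*L^2 = (1/12)*11.28*2.28^2 = 4.8865

4.8865 kg*m^2


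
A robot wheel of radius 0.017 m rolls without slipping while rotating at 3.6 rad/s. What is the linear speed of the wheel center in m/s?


v = omega * r = 3.6 * 0.017 = 0.0612

0.0612 m/s


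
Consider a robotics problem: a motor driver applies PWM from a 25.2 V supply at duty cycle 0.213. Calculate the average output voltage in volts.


V_avg = V_supply * D = 25.2*0.213 = 5.3676

5.3676 V


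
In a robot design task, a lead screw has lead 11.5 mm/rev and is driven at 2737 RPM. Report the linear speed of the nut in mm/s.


v = lead * (RPM/60) = 11.5*2737/60 = 524.5917

524.5917 mm/s


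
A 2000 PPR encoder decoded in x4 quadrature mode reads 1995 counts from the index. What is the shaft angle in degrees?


angle = counts * 360 / (PPR*4) = 1995 * 360 / 8000 = 89.7750

89.7750 degrees


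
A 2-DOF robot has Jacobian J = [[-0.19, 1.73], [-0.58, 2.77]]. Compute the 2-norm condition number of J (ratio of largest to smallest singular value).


JJ^T eigenvalues: trace(JJ^T) = 11.0383, det(JJ^T) = det(J)^2 = 0.22762441
s_max^2 = (11.0383 + sqrt(120.93356925))/2 = 11.01764000
s_min^2 = (11.0383 - sqrt(120.93356925))/2 = 0.02066000
kappa = s_max/s_min = sqrt(11.01764000/0.02066000) = 23.0929

23.0929


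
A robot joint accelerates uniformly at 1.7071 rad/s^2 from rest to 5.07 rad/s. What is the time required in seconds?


t = delta_omega / alpha = 5.07 / 1.7071 = 2.9699

2.9699 s


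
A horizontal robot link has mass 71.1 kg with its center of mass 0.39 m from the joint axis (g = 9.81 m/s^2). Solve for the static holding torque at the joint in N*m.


tau = m*g*L = 71.1 * 9.81 * 0.39 = 272.0215

272.0215 N*m


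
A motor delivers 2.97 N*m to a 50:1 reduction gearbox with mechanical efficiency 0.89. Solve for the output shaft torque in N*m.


tau_out = tau_in * N * eta = 2.97 * 50 * 0.89 = 132.1650

132.1650 N*m


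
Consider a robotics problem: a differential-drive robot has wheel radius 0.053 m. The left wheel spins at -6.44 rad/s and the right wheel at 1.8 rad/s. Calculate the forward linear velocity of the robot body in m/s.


v = r*(wR + wL)/2 = 0.053*(1.8 + -6.44)/2 = -0.1230

-0.1230 m/s


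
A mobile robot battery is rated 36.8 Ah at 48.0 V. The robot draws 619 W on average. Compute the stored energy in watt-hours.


E = capacity * V = 36.8*48.0 = 1766.4000

1766.4000 Wh


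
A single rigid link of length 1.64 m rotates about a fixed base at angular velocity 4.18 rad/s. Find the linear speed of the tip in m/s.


v = L*omega = 1.64 * 4.18 = 6.8552

6.8552 m/s


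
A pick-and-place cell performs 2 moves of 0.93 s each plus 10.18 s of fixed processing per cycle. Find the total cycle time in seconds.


T = 2*0.93 + 10.18 = 12.0400

12.0400 s


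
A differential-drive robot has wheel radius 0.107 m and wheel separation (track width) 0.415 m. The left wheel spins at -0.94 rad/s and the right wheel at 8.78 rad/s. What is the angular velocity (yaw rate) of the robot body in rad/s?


omega = r*(wR - wL)/L = 0.107*(8.78 - (-0.94))/0.415 = 2.5061

2.5061 rad/s


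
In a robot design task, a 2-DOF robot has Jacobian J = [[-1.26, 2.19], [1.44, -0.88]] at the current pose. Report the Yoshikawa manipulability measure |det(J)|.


det(J) = -1.26*-0.88 - (2.19)*(1.44) = -2.0448
|det(J)| = 2.0448

2.0448


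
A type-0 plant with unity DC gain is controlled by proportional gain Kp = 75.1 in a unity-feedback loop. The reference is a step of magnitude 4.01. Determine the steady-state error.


e_ss = R/(1 + Kp) = 4.01/(1 + 75.1) = 4.01/76.1000 = 0.0527

0.0527


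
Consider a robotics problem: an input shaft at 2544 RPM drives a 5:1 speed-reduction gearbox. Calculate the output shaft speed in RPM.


omega_out = omega_in / N = 2544 / 5 = 508.8000

508.8000 RPM


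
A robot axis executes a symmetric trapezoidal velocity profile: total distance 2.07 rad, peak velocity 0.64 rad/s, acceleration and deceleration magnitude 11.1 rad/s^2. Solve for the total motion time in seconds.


t_acc = v/a = 0.64/11.1 = 0.057658 s
d_acc = v^2/(2a) = 0.018450 rad (each ramp)
d_cruise = 2.07 - 2*0.018450 = 2.033100 rad
t_cruise = 2.033100/0.64 = 3.176719 s
t_total = 2*0.057658 + 3.176719 = 3.2920

3.2920 s


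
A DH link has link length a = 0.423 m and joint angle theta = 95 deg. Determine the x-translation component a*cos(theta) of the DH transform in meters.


a*cos(theta) = 0.423*cos(95 deg) = -0.0369

-0.0369 m


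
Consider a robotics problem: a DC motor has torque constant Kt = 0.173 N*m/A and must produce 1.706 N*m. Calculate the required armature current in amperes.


I = tau / Kt = 1.706/0.173 = 9.8613

9.8613 A


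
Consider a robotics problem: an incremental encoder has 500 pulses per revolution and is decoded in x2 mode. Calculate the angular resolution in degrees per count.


resolution = 360 / (PPR * 2) = 360 / 1000 = 0.3600

0.3600 degrees


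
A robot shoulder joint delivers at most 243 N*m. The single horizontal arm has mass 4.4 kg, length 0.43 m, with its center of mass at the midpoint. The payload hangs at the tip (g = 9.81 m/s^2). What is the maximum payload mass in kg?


tau_arm = m_arm*g*(L/2) = 4.4*9.81*0.43/2 = 9.2803 N*m
tau_payload = tau_max - tau_arm = 243 - 9.2803 = 233.7197
m_payload = tau_payload / (g*L) = 233.7197 / (9.81*0.43) = 55.4061

55.4061 kg


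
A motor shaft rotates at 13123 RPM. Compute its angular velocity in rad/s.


omega = 13123 * 2*pi/60 = 1374.2373

1374.2373 rad/s


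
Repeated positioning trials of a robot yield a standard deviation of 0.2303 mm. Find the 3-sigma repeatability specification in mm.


repeatability = 3*sigma = 3*0.2303 = 0.6909

0.6909 mm


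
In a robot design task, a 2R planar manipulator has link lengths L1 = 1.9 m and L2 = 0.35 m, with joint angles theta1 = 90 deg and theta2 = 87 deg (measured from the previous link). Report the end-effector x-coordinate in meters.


x = L1*cos(th1) + L2*cos(th1+th2) = 1.9*cos(90 deg) + 0.35*cos(177 deg) = -0.3495

-0.3495 m


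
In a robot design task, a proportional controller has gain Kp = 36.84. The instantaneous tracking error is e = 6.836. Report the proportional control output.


u_P = Kp * e = 36.84 * 6.836 = 251.8382

251.8382


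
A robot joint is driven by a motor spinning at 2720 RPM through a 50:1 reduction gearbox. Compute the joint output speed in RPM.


omega_joint = omega_motor / N = 2720 / 50 = 54.4000

54.4000 RPM


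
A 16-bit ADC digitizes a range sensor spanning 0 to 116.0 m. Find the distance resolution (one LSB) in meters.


res = range / 2^n = 116.0/2^16 = 116.0/65536 = 0.0018

0.0018 m


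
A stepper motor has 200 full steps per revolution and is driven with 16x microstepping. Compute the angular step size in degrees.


step = 360/(200*16) = 360/3200 = 0.1125

0.1125 degrees


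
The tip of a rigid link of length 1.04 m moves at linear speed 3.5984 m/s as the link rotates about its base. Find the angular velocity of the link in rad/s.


omega = v / L = 3.5984 / 1.04 = 3.4600

3.4600 rad/s


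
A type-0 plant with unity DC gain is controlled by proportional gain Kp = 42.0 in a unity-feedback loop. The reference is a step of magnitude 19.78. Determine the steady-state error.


e_ss = R/(1 + Kp) = 19.78/(1 + 42.0) = 19.78/43.0000 = 0.4600

0.4600


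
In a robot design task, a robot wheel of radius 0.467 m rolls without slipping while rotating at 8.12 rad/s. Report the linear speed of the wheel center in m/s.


v = omega * r = 8.12 * 0.467 = 3.7920

3.7920 m/s


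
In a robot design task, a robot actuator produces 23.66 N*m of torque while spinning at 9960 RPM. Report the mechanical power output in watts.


omega = 9960 * 2*pi/60 = 1043.008761 rad/s
P = tau * omega = 23.66 * 1043.008761 = 24677.5873

24677.5873 W


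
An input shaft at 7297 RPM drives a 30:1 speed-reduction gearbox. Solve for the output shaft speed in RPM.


omega_out = omega_in / N = 7297 / 30 = 243.2333

243.2333 RPM


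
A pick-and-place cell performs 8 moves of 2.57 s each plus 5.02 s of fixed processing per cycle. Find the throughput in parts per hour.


T_cycle = 8*2.57 + 5.02 = 25.5800 s
rate = 3600/T = 140.7349

140.7349 parts/hour


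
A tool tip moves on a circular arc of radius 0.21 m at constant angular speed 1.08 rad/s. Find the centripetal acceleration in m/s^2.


a_c = omega^2 * r = 1.08^2 * 0.21 = 0.2449

0.2449 m/s^2


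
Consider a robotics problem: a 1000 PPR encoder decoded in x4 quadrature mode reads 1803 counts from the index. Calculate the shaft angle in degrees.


angle = counts * 360 / (PPR*4) = 1803 * 360 / 4000 = 162.2700

162.2700 degrees


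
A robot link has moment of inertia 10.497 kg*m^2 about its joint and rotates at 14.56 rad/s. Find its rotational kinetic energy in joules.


KE = (1/2)*I*omega^2 = 0.5*10.497*14.56^2 = 1112.6484

1112.6484 J


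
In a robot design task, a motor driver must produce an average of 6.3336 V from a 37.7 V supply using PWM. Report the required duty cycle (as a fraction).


D = V_avg/V_supply = 6.3336/37.7 = 0.1680

0.1680


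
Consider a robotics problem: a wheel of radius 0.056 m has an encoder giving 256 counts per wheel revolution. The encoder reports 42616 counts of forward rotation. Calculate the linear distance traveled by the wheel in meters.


revs = 42616/256 = 166.468750
d = revs * 2*pi*r = 166.468750 * 2*pi*0.056 = 58.5734

58.5734 m


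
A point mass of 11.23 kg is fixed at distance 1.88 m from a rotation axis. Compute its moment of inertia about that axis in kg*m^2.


I = m*r^2 = 11.23*1.88^2 = 39.6913

39.6913 kg*m^2


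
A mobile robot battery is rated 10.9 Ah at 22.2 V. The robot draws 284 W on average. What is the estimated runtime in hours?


E = 10.9*22.2 = 241.9800 Wh
t = E/P = 241.9800/284 = 0.8520

0.8520 hours


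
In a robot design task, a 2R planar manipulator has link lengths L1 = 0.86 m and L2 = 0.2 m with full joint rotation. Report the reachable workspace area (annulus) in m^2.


r_max = L1 + L2 = 1.0600, r_min = |L1 - L2| = 0.6600
A = pi*(r_max^2 - r_min^2) = pi*(1.1236 - 0.4356) = 2.1614

2.1614 m^2


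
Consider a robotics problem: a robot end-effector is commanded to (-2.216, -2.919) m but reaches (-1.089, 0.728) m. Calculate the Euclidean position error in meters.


dx = -1.089 - (-2.216) = 1.1270, dy = 0.728 - (-2.919) = 3.6470
err = sqrt(1.270129 + 13.300609) = 3.8172

3.8172 m


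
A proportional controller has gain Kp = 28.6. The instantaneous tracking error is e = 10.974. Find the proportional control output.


u_P = Kp * e = 28.6 * 10.974 = 313.8564

313.8564


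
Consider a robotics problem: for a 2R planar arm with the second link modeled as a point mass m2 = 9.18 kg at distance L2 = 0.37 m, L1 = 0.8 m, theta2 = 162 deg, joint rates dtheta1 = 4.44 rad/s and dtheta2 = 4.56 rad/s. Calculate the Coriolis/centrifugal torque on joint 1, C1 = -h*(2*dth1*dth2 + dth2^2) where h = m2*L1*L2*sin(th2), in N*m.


h = m2*L1*L2*sin(th2) = 9.18*0.8*0.37*sin(162 deg) = 0.839686
C1 = -h*(2*4.44*4.56 + 4.56^2) = -0.839686*61.2864 = -51.4613

-51.4613 N*m


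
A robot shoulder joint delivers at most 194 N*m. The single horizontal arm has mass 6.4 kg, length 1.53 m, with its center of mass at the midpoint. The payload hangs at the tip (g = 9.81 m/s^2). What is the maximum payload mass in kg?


tau_arm = m_arm*g*(L/2) = 6.4*9.81*1.53/2 = 48.0298 N*m
tau_payload = tau_max - tau_arm = 194 - 48.0298 = 145.9702
m_payload = tau_payload / (g*L) = 145.9702 / (9.81*1.53) = 9.7253

9.7253 kg


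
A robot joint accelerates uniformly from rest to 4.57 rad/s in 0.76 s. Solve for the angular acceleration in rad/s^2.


alpha = delta_omega / t = 4.57 / 0.76 = 6.0132

6.0132 rad/s^2


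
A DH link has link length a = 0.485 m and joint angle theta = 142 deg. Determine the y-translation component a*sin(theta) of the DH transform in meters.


a*sin(theta) = 0.485*sin(142 deg) = 0.2986

0.2986 m


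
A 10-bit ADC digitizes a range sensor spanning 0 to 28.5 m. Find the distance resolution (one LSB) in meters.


res = range / 2^n = 28.5/2^10 = 28.5/1024 = 0.0278

0.0278 m


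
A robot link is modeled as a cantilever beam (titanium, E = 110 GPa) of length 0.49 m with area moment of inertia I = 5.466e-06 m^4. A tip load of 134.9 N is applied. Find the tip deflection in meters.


delta = F*L^3/(3*E*I) = 134.9*0.49^3/(3*1.100e+11*5.466e-06)
      = 15.8708501/1803780 = 8.7987e-06

8.7987e-06 m


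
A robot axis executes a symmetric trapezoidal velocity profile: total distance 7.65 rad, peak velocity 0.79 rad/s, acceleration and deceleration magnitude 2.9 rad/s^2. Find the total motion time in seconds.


t_acc = v/a = 0.79/2.9 = 0.272414 s
d_acc = v^2/(2a) = 0.107603 rad (each ramp)
d_cruise = 7.65 - 2*0.107603 = 7.434794 rad
t_cruise = 7.434794/0.79 = 9.411132 s
t_total = 2*0.272414 + 9.411132 = 9.9560

9.9560 s


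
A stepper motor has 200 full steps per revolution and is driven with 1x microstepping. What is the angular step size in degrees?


step = 360/(200*1) = 360/200 = 1.8000

1.8000 degrees


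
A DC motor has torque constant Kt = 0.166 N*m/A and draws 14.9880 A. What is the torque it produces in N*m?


tau = Kt * I = 0.166*14.9880 = 2.4880

2.4880 N*m


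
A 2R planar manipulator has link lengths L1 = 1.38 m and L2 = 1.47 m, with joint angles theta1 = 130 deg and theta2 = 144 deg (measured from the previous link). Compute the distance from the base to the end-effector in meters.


x = L1*cos(th1) + L2*cos(th1+th2) = -0.784505
y = L1*sin(th1) + L2*sin(th1+th2) = -0.409278
d = sqrt(x^2 + y^2) = sqrt(0.615448 + 0.167508) = 0.8848

0.8848 m


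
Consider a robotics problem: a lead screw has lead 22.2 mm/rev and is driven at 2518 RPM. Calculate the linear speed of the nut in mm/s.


v = lead * (RPM/60) = 22.2*2518/60 = 931.6600

931.6600 mm/s


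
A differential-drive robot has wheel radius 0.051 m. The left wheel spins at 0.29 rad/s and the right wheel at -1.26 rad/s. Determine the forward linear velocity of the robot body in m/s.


v = r*(wR + wL)/2 = 0.051*(-1.26 + 0.29)/2 = -0.0247

-0.0247 m/s


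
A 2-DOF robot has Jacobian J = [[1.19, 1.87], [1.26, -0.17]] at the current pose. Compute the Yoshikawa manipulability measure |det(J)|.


det(J) = 1.19*-0.17 - (1.87)*(1.26) = -2.5585
|det(J)| = 2.5585

2.5585


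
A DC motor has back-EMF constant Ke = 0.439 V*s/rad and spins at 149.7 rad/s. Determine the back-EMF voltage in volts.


V_emf = Ke * omega = 0.439*149.7 = 65.7183

65.7183 V


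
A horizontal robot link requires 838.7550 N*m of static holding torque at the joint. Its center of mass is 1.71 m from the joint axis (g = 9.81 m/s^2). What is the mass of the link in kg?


m = tau / (g*L) = 838.7550 / (9.81 * 1.71) = 50.0000

50.0000 kg


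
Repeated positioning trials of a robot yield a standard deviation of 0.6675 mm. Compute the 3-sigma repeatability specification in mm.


repeatability = 3*sigma = 3*0.6675 = 2.0025

2.0025 mm


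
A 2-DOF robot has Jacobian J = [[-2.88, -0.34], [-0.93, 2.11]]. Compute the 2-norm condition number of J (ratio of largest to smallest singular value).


JJ^T eigenvalues: trace(JJ^T) = 13.7270, det(JJ^T) = det(J)^2 = 40.87044900
s_max^2 = (13.7270 + sqrt(24.94873300))/2 = 9.36093533
s_min^2 = (13.7270 - sqrt(24.94873300))/2 = 4.36606467
kappa = s_max/s_min = sqrt(9.36093533/4.36606467) = 1.4642

1.4642


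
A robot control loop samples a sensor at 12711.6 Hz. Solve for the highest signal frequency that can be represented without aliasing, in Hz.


f_max = f_s/2 = 12711.6/2 = 6355.8000

6355.8000 Hz


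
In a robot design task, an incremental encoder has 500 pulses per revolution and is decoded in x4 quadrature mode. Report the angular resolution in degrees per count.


resolution = 360 / (PPR * 4) = 360 / 2000 = 0.1800

0.1800 degrees


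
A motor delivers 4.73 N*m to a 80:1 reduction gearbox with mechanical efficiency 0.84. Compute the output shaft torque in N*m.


tau_out = tau_in * N * eta = 4.73 * 80 * 0.84 = 317.8560

317.8560 N*m


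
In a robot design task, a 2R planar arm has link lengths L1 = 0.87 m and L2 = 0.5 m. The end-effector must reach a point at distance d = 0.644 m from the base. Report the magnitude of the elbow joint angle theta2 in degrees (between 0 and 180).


cos(th2) = (d^2 - L1^2 - L2^2)/(2*L1*L2) = (0.644^2 - 0.87^2 - 0.5^2)/(2*0.87*0.5) = -0.68064828
th2 = acos(-0.68064828) = 132.8943 deg

132.8943 degrees


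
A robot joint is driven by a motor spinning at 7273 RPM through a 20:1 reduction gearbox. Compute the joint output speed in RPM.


omega_joint = omega_motor / N = 7273 / 20 = 363.6500

363.6500 RPM


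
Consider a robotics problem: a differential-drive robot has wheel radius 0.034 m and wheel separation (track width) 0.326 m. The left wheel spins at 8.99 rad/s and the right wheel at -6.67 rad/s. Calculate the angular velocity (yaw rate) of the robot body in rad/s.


omega = r*(wR - wL)/L = 0.034*(-6.67 - (8.99))/0.326 = -1.6333

-1.6333 rad/s


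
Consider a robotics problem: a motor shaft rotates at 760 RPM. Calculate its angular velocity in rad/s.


omega = 760 * 2*pi/60 = 79.5870

79.5870 rad/s


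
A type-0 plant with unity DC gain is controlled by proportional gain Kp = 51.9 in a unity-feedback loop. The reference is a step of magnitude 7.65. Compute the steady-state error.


e_ss = R/(1 + Kp) = 7.65/(1 + 51.9) = 7.65/52.9000 = 0.1446

0.1446


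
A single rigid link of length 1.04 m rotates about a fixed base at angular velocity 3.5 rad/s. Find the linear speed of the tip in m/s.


v = L*omega = 1.04 * 3.5 = 3.6400

3.6400 m/s


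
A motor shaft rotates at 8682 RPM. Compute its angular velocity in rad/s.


omega = 8682 * 2*pi/60 = 909.1769

909.1769 rad/s


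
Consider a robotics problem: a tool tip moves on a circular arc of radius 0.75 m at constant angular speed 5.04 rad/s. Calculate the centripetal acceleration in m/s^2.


a_c = omega^2 * r = 5.04^2 * 0.75 = 19.0512

19.0512 m/s^2


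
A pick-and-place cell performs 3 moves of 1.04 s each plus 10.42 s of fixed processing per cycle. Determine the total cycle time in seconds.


T = 3*1.04 + 10.42 = 13.5400

13.5400 s


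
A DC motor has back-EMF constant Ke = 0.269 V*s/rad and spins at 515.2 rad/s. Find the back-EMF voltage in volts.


V_emf = Ke * omega = 0.269*515.2 = 138.5888

138.5888 V


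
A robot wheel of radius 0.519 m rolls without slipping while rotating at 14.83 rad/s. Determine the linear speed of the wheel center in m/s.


v = omega * r = 14.83 * 0.519 = 7.6968

7.6968 m/s


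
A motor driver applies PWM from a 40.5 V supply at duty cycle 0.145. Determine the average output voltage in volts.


V_avg = V_supply * D = 40.5*0.145 = 5.8725

5.8725 V


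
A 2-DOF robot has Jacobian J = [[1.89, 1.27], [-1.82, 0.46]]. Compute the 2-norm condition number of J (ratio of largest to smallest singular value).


JJ^T eigenvalues: trace(JJ^T) = 8.7090, det(JJ^T) = det(J)^2 = 10.11748864
s_max^2 = (8.7090 + sqrt(35.37672644))/2 = 7.32841688
s_min^2 = (8.7090 - sqrt(35.37672644))/2 = 1.38058312
kappa = s_max/s_min = sqrt(7.32841688/1.38058312) = 2.3040

2.3040


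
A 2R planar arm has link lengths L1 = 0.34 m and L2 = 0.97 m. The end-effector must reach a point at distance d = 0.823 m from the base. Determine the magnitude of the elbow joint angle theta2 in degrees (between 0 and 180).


cos(th2) = (d^2 - L1^2 - L2^2)/(2*L1*L2) = (0.823^2 - 0.34^2 - 0.97^2)/(2*0.34*0.97) = -0.57484991
th2 = acos(-0.57484991) = 125.0891 deg

125.0891 degrees


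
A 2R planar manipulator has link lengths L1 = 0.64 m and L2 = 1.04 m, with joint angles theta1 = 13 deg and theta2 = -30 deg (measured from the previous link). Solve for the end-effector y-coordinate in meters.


y = L1*sin(th1) + L2*sin(th1+th2) = 0.64*sin(13 deg) + 1.04*sin(-17 deg) = -0.1601

-0.1601 m


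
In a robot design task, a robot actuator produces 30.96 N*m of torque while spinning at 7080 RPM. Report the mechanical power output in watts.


omega = 7080 * 2*pi/60 = 741.415866 rad/s
P = tau * omega = 30.96 * 741.415866 = 22954.2352

22954.2352 W


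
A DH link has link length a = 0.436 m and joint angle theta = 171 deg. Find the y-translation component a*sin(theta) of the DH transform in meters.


a*sin(theta) = 0.436*sin(171 deg) = 0.0682

0.0682 m


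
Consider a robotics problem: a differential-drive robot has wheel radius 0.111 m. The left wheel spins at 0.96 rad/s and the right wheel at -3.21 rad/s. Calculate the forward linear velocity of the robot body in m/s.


v = r*(wR + wL)/2 = 0.111*(-3.21 + 0.96)/2 = -0.1249

-0.1249 m/s


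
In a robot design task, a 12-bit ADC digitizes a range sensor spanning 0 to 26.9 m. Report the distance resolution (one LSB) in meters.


res = range / 2^n = 26.9/2^12 = 26.9/4096 = 0.0066

0.0066 m


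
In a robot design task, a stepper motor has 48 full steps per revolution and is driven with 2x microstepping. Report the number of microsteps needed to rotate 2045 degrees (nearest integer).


step_size = 360/(48*2) = 360/96 = 3.750000 deg
n = 2045/(360/96) = 2045*96/360 = 545.3333 -> 545

545 steps


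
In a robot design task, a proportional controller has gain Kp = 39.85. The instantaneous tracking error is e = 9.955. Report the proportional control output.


u_P = Kp * e = 39.85 * 9.955 = 396.7067

396.7067


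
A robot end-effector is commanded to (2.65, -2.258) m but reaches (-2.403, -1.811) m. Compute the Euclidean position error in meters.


dx = -2.403 - (2.65) = -5.0530, dy = -1.811 - (-2.258) = 0.4470
err = sqrt(25.532809 + 0.199809) = 5.0727

5.0727 m


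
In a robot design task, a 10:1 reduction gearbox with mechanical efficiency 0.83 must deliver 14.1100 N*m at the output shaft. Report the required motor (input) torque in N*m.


tau_in = tau_out / (N * eta) = 14.1100 / (10 * 0.83) = 1.7000

1.7000 N*m


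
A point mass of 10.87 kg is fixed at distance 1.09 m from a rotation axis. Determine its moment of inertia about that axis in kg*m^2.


I = m*r^2 = 10.87*1.09^2 = 12.9146

12.9146 kg*m^2


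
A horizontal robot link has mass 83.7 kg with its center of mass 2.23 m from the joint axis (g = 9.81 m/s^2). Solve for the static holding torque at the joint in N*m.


tau = m*g*L = 83.7 * 9.81 * 2.23 = 1831.0463

1831.0463 N*m


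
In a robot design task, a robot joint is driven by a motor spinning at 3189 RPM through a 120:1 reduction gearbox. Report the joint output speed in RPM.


omega_joint = omega_motor / N = 3189 / 120 = 26.5750

26.5750 RPM


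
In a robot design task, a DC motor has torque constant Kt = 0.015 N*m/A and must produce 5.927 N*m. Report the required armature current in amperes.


I = tau / Kt = 5.927/0.015 = 395.1333

395.1333 A


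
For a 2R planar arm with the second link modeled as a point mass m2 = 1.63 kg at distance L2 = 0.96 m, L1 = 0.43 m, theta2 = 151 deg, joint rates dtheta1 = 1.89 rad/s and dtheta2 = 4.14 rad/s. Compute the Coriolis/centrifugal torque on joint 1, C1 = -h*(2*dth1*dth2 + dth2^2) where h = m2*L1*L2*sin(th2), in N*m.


h = m2*L1*L2*sin(th2) = 1.63*0.43*0.96*sin(151 deg) = 0.326211
C1 = -h*(2*1.89*4.14 + 4.14^2) = -0.326211*32.7888 = -10.6961

-10.6961 N*m


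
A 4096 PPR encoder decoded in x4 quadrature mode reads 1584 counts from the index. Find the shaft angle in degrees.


angle = counts * 360 / (PPR*4) = 1584 * 360 / 16384 = 34.8047

34.8047 degrees


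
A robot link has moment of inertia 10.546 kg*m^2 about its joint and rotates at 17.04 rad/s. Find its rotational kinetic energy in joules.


KE = (1/2)*I*omega^2 = 0.5*10.546*17.04^2 = 1531.0767

1531.0767 J


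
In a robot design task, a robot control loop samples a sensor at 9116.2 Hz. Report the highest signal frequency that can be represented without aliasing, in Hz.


f_max = f_s/2 = 9116.2/2 = 4558.1000

4558.1000 Hz


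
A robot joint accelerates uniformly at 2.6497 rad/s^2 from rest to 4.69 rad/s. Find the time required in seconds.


t = delta_omega / alpha = 4.69 / 2.6497 = 1.7700

1.7700 s


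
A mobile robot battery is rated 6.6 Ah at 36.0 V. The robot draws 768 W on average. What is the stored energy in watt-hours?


E = capacity * V = 6.6*36.0 = 237.6000

237.6000 Wh


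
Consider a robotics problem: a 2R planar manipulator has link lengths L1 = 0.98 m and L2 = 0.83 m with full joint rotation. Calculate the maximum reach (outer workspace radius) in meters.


r_max = L1 + L2 = 0.98 + 0.83 = 1.8100

1.8100 m


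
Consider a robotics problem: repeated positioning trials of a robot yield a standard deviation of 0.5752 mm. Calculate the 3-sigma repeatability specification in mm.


repeatability = 3*sigma = 3*0.5752 = 1.7256

1.7256 mm


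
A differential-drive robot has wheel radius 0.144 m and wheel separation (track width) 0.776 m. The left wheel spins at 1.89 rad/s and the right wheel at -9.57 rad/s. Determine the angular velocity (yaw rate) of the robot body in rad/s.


omega = r*(wR - wL)/L = 0.144*(-9.57 - (1.89))/0.776 = -2.1266

-2.1266 rad/s


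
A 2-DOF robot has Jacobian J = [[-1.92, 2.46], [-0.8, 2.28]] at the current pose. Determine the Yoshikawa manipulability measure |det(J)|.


det(J) = -1.92*2.28 - (2.46)*(-0.8) = -2.4096
|det(J)| = 2.4096

2.4096


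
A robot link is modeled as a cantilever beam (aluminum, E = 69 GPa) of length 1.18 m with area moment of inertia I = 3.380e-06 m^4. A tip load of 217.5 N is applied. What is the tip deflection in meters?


delta = F*L^3/(3*E*I) = 217.5*1.18^3/(3*6.900e+10*3.380e-06)
      = 357.35946/699660 = 5.1076e-04

5.1076e-04 m


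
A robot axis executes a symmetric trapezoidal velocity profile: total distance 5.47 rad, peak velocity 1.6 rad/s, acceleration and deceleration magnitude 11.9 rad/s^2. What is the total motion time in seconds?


t_acc = v/a = 1.6/11.9 = 0.134454 s
d_acc = v^2/(2a) = 0.107563 rad (each ramp)
d_cruise = 5.47 - 2*0.107563 = 5.254874 rad
t_cruise = 5.254874/1.6 = 3.284296 s
t_total = 2*0.134454 + 3.284296 = 3.5532

3.5532 s


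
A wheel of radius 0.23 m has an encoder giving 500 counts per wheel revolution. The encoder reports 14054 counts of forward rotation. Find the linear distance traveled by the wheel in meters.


revs = 14054/500 = 28.108000
d = revs * 2*pi*r = 28.108000 * 2*pi*0.23 = 40.6198

40.6198 m


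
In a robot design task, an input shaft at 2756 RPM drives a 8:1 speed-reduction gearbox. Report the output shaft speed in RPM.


omega_out = omega_in / N = 2756 / 8 = 344.5000

344.5000 RPM


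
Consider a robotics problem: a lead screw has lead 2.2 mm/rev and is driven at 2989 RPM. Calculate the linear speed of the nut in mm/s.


v = lead * (RPM/60) = 2.2*2989/60 = 109.5967

109.5967 mm/s


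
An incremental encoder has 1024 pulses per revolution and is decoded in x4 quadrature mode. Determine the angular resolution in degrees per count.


resolution = 360 / (PPR * 4) = 360 / 4096 = 0.0879

0.0879 degrees


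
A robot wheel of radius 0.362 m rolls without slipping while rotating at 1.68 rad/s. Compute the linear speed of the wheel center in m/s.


v = omega * r = 1.68 * 0.362 = 0.6082

0.6082 m/s


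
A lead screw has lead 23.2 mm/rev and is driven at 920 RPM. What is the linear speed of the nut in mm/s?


v = lead * (RPM/60) = 23.2*920/60 = 355.7333

355.7333 mm/s


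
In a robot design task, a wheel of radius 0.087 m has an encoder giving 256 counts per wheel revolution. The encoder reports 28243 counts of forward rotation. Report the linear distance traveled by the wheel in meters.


revs = 28243/256 = 110.324219
d = revs * 2*pi*r = 110.324219 * 2*pi*0.087 = 60.3073

60.3073 m


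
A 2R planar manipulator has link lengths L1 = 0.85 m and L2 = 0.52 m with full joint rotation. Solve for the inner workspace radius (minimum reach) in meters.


r_min = |L1 - L2| = |0.85 - 0.52| = 0.3300

0.3300 m


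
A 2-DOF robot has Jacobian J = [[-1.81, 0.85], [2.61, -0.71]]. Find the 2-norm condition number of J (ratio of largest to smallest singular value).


JJ^T eigenvalues: trace(JJ^T) = 11.3148, det(JJ^T) = det(J)^2 = 0.87123556
s_max^2 = (11.3148 + sqrt(124.53975680))/2 = 11.23726910
s_min^2 = (11.3148 - sqrt(124.53975680))/2 = 0.07753090
kappa = s_max/s_min = sqrt(11.23726910/0.07753090) = 12.0391

12.0391


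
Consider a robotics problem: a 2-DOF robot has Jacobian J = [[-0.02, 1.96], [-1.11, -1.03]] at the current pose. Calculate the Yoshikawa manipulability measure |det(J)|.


det(J) = -0.02*-1.03 - (1.96)*(-1.11) = 2.1962
|det(J)| = 2.1962

2.1962


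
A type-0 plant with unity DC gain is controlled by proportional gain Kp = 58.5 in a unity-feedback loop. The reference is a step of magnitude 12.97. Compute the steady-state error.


e_ss = R/(1 + Kp) = 12.97/(1 + 58.5) = 12.97/59.5000 = 0.2180

0.2180


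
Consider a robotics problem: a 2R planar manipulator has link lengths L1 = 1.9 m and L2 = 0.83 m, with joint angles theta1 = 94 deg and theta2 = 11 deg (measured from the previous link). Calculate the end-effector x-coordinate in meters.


x = L1*cos(th1) + L2*cos(th1+th2) = 1.9*cos(94 deg) + 0.83*cos(105 deg) = -0.3474

-0.3474 m


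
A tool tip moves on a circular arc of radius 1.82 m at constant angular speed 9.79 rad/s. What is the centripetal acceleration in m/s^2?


a_c = omega^2 * r = 9.79^2 * 1.82 = 174.4363

174.4363 m/s^2


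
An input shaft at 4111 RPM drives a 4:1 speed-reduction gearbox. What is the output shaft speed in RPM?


omega_out = omega_in / N = 4111 / 4 = 1027.7500

1027.7500 RPM


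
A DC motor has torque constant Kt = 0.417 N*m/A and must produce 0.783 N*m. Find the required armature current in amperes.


I = tau / Kt = 0.783/0.417 = 1.8777

1.8777 A


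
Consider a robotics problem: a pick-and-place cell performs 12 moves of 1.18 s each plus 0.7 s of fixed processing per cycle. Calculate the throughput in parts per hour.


T_cycle = 12*1.18 + 0.7 = 14.8600 s
rate = 3600/T = 242.2611

242.2611 parts/hour


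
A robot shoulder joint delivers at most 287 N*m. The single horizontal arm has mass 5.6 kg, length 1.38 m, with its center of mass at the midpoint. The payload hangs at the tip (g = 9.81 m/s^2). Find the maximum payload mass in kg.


tau_arm = m_arm*g*(L/2) = 5.6*9.81*1.38/2 = 37.9058 N*m
tau_payload = tau_max - tau_arm = 287 - 37.9058 = 249.0942
m_payload = tau_payload / (g*L) = 249.0942 / (9.81*1.38) = 18.3999

18.3999 kg


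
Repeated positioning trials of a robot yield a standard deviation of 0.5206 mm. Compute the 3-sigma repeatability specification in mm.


repeatability = 3*sigma = 3*0.5206 = 1.5618

1.5618 mm


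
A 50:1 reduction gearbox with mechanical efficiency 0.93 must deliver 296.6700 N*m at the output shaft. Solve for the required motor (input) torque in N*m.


tau_in = tau_out / (N * eta) = 296.6700 / (50 * 0.93) = 6.3800

6.3800 N*m


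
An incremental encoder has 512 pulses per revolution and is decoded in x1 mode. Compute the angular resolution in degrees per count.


resolution = 360 / (PPR * 1) = 360 / 512 = 0.7031

0.7031 degrees


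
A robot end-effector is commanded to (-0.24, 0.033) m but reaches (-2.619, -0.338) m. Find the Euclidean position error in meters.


dx = -2.619 - (-0.24) = -2.3790, dy = -0.338 - (0.033) = -0.3710
err = sqrt(5.659641 + 0.137641) = 2.4078

2.4078 m


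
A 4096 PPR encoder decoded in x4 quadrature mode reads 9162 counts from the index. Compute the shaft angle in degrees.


angle = counts * 360 / (PPR*4) = 9162 * 360 / 16384 = 201.3135

201.3135 degrees


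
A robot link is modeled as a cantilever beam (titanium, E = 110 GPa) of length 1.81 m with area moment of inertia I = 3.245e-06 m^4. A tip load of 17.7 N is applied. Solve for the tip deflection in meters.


delta = F*L^3/(3*E*I) = 17.7*1.81^3/(3*1.100e+11*3.245e-06)
      = 104.9564157/1070850 = 9.8012e-05

9.8012e-05 m


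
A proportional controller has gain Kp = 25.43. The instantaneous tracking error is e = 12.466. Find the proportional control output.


u_P = Kp * e = 25.43 * 12.466 = 317.0104

317.0104


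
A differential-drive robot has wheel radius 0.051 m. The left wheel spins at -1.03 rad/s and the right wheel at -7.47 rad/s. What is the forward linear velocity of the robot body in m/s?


v = r*(wR + wL)/2 = 0.051*(-7.47 + -1.03)/2 = -0.2167

-0.2167 m/s


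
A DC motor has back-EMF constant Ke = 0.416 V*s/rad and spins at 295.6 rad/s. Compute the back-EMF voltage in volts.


V_emf = Ke * omega = 0.416*295.6 = 122.9696

122.9696 V


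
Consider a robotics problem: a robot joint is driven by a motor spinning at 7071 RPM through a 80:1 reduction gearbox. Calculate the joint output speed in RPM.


omega_joint = omega_motor / N = 7071 / 80 = 88.3875

88.3875 RPM


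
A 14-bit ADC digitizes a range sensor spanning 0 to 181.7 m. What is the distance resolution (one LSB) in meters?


res = range / 2^n = 181.7/2^14 = 181.7/16384 = 0.0111

0.0111 m


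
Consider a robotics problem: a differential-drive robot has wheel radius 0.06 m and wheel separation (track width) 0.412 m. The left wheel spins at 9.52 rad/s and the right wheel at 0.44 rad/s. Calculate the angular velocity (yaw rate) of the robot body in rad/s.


omega = r*(wR - wL)/L = 0.06*(0.44 - (9.52))/0.412 = -1.3223

-1.3223 rad/s


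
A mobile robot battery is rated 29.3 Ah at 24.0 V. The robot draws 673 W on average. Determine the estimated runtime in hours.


E = 29.3*24.0 = 703.2000 Wh
t = E/P = 703.2000/673 = 1.0449

1.0449 hours


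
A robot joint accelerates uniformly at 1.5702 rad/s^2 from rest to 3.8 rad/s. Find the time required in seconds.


t = delta_omega / alpha = 3.8 / 1.5702 = 2.4201

2.4201 s


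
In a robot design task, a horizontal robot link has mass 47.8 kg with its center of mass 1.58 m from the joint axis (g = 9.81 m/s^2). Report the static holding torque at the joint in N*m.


tau = m*g*L = 47.8 * 9.81 * 1.58 = 740.8904

740.8904 N*m


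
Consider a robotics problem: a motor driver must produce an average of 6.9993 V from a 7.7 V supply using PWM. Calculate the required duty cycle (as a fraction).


D = V_avg/V_supply = 6.9993/7.7 = 0.9090

0.9090


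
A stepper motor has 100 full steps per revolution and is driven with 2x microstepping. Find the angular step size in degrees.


step = 360/(100*2) = 360/200 = 1.8000

1.8000 degrees


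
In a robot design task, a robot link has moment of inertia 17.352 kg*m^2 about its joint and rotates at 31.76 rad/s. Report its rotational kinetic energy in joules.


KE = (1/2)*I*omega^2 = 0.5*17.352*31.76^2 = 8751.4604

8751.4604 J


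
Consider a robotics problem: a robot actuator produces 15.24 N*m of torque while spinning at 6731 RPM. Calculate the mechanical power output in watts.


omega = 6731 * 2*pi/60 = 704.868672 rad/s
P = tau * omega = 15.24 * 704.868672 = 10742.1986

10742.1986 W


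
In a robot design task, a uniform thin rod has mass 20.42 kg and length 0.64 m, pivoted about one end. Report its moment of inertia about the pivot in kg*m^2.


I = (1/3)*m*L^2 = (1/3)*20.42*0.64^2 = 2.7880

2.7880 kg*m^2


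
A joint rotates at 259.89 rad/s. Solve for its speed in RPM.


RPM = 259.89 * 60/(2*pi) = 2481.7667

2481.7667 RPM


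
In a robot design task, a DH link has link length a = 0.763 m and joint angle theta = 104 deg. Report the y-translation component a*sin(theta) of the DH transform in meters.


a*sin(theta) = 0.763*sin(104 deg) = 0.7403

0.7403 m


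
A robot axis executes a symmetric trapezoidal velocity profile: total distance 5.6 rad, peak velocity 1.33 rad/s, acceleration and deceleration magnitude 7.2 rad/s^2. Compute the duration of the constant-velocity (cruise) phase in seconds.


t_acc = v/a = 0.184722 s, d_acc = v^2/(2a) = 0.122840 rad each
d_cruise = 5.6 - 2*0.122840 = 5.354320 rad
t_cruise = d_cruise/v = 5.354320/1.33 = 4.0258

4.0258 s


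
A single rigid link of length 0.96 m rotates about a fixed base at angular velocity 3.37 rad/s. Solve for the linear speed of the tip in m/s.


v = L*omega = 0.96 * 3.37 = 3.2352

3.2352 m/s


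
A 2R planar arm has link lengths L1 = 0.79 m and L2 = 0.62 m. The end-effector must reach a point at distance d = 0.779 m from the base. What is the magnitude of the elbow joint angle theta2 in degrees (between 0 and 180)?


cos(th2) = (d^2 - L1^2 - L2^2)/(2*L1*L2) = (0.779^2 - 0.79^2 - 0.62^2)/(2*0.79*0.62) = -0.41002348
th2 = acos(-0.41002348) = 114.2063 deg

114.2063 degrees
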